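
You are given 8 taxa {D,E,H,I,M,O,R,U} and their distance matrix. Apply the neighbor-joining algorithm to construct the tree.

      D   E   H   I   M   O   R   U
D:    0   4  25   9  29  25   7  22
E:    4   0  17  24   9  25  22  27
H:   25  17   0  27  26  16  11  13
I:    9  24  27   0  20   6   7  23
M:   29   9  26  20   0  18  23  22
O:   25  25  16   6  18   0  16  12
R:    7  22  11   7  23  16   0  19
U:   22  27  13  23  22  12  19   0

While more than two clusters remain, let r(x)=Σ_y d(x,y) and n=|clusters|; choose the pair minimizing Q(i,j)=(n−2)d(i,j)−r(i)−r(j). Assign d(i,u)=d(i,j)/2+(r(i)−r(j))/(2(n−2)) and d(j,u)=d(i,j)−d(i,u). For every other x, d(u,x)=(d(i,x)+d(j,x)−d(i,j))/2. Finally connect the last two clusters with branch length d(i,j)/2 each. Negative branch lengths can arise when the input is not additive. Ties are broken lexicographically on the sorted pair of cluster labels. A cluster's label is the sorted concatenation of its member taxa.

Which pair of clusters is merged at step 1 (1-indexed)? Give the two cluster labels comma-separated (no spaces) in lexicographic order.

iteration 1: select D,E (d=4, Q=-225); attach at lengths (17/12, 31/12); label the merged cluster DE
  updated: d(DE,H)=19, d(DE,I)=29/2, d(DE,M)=17, d(DE,O)=23, d(DE,R)=25/2, d(DE,U)=45/2
iteration 2: select H,U (d=13, Q=-317/2); attach at lengths (131/20, 129/20); label the merged cluster HU
  updated: d(DE,HU)=57/4, d(HU,I)=37/2, d(HU,M)=35/2, d(HU,O)=15/2, d(HU,R)=17/2
iteration 3: select I,O (d=6, Q=-225/2); attach at lengths (39/16, 57/16); label the merged cluster IO
  updated: d(DE,IO)=63/4, d(HU,IO)=10, d(IO,M)=16, d(IO,R)=17/2
iteration 4: select DE,M (d=17, Q=-82); attach at lengths (37/6, 65/6); label the merged cluster DEM
  updated: d(DEM,HU)=59/8, d(DEM,IO)=59/8, d(DEM,R)=37/4
iteration 5: select DEM,HU (d=59/8, Q=-281/8); attach at lengths (103/32, 133/32); label the merged cluster DEHMU
  updated: d(DEHMU,IO)=5, d(DEHMU,R)=83/16
iteration 6: select DEHMU,IO (d=5, Q=-299/16); attach at lengths (27/32, 133/32); label the merged cluster DEHIMOU
  updated: d(DEHIMOU,R)=139/32
iteration 7: select DEHIMOU,R (d=139/32); attach at lengths (139/64, 139/64); label the merged cluster DEHIMORU
final tree: (((((D:17/12,E:31/12):37/6,M:65/6):103/32,(H:131/20,U:129/20):133/32):27/32,(I:39/16,O:57/16):133/32):139/64,R:139/64)
total length: 1815/32

D,E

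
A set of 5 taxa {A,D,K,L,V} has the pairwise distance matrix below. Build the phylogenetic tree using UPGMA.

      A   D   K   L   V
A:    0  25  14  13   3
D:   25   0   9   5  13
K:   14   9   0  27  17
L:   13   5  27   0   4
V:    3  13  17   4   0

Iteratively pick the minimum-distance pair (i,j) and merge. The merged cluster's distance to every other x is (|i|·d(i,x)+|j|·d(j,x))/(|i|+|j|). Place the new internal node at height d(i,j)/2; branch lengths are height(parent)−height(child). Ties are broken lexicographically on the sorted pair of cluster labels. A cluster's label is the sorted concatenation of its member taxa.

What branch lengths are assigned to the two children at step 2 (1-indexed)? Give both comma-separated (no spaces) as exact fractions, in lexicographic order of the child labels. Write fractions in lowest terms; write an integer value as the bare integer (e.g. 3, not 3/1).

5/2,5/2

iteration 1: select A,V (d=3); attach at lengths (3/2, 3/2); label the merged cluster AV
  updated: d(AV,D)=19, d(AV,K)=31/2, d(AV,L)=17/2
iteration 2: select D,L (d=5); attach at lengths (5/2, 5/2); label the merged cluster DL
  updated: d(AV,DL)=55/4, d(DL,K)=18
iteration 3: select AV,DL (d=55/4); attach at lengths (43/8, 35/8); label the merged cluster ADLV
  updated: d(ADLV,K)=67/4
iteration 4: select ADLV,K (d=67/4); attach at lengths (3/2, 67/8); label the merged cluster ADKLV
final tree: (((A:3/2,V:3/2):43/8,(D:5/2,L:5/2):35/8):3/2,K:67/8)
total length: 221/8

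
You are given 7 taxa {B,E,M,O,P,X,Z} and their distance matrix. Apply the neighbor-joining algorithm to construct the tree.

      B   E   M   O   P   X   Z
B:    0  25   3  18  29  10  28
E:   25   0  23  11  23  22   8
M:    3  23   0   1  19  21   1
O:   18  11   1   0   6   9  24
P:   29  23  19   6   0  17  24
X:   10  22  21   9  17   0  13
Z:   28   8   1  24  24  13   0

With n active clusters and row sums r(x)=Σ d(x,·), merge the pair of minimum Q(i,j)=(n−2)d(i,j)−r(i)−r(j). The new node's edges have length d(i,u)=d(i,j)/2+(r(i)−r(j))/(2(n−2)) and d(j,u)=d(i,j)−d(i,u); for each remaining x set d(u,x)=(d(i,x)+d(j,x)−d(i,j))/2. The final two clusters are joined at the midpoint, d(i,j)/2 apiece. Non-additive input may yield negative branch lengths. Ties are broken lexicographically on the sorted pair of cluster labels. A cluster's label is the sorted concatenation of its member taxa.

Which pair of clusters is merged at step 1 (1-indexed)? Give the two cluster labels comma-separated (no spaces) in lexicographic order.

iteration 1: select E,Z (d=8, Q=-170); attach at lengths (27/5, 13/5); label the merged cluster EZ
  updated: d(B,EZ)=45/2, d(EZ,M)=8, d(EZ,O)=27/2, d(EZ,P)=39/2, d(EZ,X)=27/2
iteration 2: select B,M (d=3, Q=-245/2); attach at lengths (85/16, -37/16); label the merged cluster BM
  updated: d(BM,EZ)=55/4, d(BM,O)=8, d(BM,P)=45/2, d(BM,X)=14
iteration 3: select O,P (d=6, Q=-167/2); attach at lengths (-7/4, 31/4); label the merged cluster OP
  updated: d(BM,OP)=49/4, d(EZ,OP)=27/2, d(OP,X)=10
iteration 4: select BM,EZ (d=55/4, Q=-213/4); attach at lengths (107/16, 113/16); label the merged cluster BEMZ
  updated: d(BEMZ,OP)=6, d(BEMZ,X)=55/8
iteration 5: select BEMZ,OP (d=6, Q=-183/8); attach at lengths (23/16, 73/16); label the merged cluster BEMOPZ
  updated: d(BEMOPZ,X)=87/16
iteration 6: select BEMOPZ,X (d=87/16); attach at lengths (87/32, 87/32); label the merged cluster BEMOPXZ
final tree: ((((B:85/16,M:-37/16):107/16,(E:27/5,Z:13/5):113/16):23/16,(O:-7/4,P:31/4):73/16):87/32,X:87/32)
total length: 675/16

E,Z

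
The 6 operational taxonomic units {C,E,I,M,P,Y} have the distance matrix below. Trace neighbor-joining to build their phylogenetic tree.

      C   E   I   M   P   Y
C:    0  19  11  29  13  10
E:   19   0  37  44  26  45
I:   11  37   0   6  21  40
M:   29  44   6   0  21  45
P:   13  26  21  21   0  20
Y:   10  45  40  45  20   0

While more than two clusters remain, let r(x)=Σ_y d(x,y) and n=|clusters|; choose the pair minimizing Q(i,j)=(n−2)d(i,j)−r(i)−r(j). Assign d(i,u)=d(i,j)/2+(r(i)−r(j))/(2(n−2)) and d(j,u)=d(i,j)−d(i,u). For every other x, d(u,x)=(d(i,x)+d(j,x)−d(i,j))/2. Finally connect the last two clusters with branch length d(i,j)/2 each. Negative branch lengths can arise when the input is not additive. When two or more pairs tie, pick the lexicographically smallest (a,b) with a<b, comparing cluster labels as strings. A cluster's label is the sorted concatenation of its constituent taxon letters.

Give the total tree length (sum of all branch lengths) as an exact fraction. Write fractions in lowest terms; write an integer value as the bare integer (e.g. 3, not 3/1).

1. join I+M (d=6, Q=-236) ⇒ IM; edges |I|=-3/4, |M|=27/4
  updated: d(C,IM)=17, d(E,IM)=75/2, d(IM,P)=18, d(IM,Y)=79/2
2. join C+Y (d=10, Q=-287/2) ⇒ CY; edges |C|=-17/4, |Y|=57/4
  updated: d(CY,E)=27, d(CY,IM)=93/4, d(CY,P)=23/2
3. join CY+E (d=27, Q=-393/4) ⇒ CEY; edges |CY|=101/16, |E|=331/16
  updated: d(CEY,IM)=135/8, d(CEY,P)=21/4
4. join CEY+IM (d=135/8, Q=-321/8) ⇒ CEIMY; edges |CEY|=33/16, |IM|=237/16
  updated: d(CEIMY,P)=51/16
5. join CEIMY+P (d=51/16) ⇒ CEIMPY; edges |CEIMY|=51/32, |P|=51/32
final tree: ((((C:-17/4,Y:57/4):101/16,E:331/16):33/16,(I:-3/4,M:27/4):237/16):51/32,P:51/32)
total length: 1009/16

1009/16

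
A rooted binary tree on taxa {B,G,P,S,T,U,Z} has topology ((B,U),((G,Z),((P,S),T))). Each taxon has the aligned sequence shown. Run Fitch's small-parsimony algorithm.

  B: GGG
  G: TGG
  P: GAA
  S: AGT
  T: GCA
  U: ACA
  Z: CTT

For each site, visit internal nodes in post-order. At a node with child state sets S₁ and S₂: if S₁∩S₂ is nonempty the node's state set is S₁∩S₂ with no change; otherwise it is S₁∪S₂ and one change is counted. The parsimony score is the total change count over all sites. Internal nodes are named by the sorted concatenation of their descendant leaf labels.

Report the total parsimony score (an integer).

BU@0: {G} ∪ {A} = {A,G} (union, +1)
GZ@0: {T} ∪ {C} = {C,T} (union, +1)
PS@0: {G} ∪ {A} = {A,G} (union, +1)
PST@0: {A,G} ∩ {G} = {G} (intersection, +0)
GPSTZ@0: {C,T} ∪ {G} = {C,G,T} (union, +1)
BGPSTUZ@0: {A,G} ∩ {C,G,T} = {G} (intersection, +0)
BU@1: {G} ∪ {C} = {C,G} (union, +1)
GZ@1: {G} ∪ {T} = {G,T} (union, +1)
PS@1: {A} ∪ {G} = {A,G} (union, +1)
PST@1: {A,G} ∪ {C} = {A,C,G} (union, +1)
GPSTZ@1: {G,T} ∩ {A,C,G} = {G} (intersection, +0)
BGPSTUZ@1: {C,G} ∩ {G} = {G} (intersection, +0)
BU@2: {G} ∪ {A} = {A,G} (union, +1)
GZ@2: {G} ∪ {T} = {G,T} (union, +1)
PS@2: {A} ∪ {T} = {A,T} (union, +1)
PST@2: {A,T} ∩ {A} = {A} (intersection, +0)
GPSTZ@2: {G,T} ∪ {A} = {A,G,T} (union, +1)
BGPSTUZ@2: {A,G} ∩ {A,G,T} = {A,G} (intersection, +0)
per-site changes: [4, 4, 4]; total = 12

12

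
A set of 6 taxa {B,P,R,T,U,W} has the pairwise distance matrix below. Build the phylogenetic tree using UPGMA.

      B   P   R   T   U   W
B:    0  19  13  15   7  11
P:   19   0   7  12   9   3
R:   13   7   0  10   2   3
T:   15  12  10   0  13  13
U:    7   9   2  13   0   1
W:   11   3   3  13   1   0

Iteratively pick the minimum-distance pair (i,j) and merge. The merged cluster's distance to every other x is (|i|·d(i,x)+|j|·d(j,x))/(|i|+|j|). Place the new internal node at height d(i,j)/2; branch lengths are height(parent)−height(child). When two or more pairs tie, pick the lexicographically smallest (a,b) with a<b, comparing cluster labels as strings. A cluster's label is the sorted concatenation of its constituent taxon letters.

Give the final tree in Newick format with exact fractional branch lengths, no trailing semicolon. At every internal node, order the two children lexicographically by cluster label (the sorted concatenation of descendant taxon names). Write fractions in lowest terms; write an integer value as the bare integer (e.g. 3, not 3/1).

step 1: merge (U,W) at d=1; branch lengths U→1/2, W→1/2; new cluster UW
  updated: d(B,UW)=9, d(P,UW)=6, d(R,UW)=5/2, d(T,UW)=13
step 2: merge (R,UW) at d=5/2; branch lengths R→5/4, UW→3/4; new cluster RUW
  updated: d(B,RUW)=31/3, d(P,RUW)=19/3, d(RUW,T)=12
step 3: merge (P,RUW) at d=19/3; branch lengths P→19/6, RUW→23/12; new cluster PRUW
  updated: d(B,PRUW)=25/2, d(PRUW,T)=12
step 4: merge (PRUW,T) at d=12; branch lengths PRUW→17/6, T→6; new cluster PRTUW
  updated: d(B,PRTUW)=13
step 5: merge (B,PRTUW) at d=13; branch lengths B→13/2, PRTUW→1/2; new cluster BPRTUW
final tree: (B:13/2,((P:19/6,(R:5/4,(U:1/2,W:1/2):3/4):23/12):17/6,T:6):1/2)
total length: 287/12

(B:13/2,((P:19/6,(R:5/4,(U:1/2,W:1/2):3/4):23/12):17/6,T:6):1/2)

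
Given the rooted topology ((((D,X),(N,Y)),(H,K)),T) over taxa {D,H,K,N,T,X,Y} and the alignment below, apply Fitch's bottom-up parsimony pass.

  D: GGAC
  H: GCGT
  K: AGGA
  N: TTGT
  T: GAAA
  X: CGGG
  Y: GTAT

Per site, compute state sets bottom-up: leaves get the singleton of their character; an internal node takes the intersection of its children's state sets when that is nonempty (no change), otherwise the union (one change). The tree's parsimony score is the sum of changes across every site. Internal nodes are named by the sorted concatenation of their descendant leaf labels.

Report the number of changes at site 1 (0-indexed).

3

site 0, node DX: D={G} ∪ X={C} → {C,G} (+1)
site 0, node NY: N={T} ∪ Y={G} → {G,T} (+1)
site 0, node DNXY: DX={C,G} ∩ NY={G,T} → {G} (+0)
site 0, node HK: H={G} ∪ K={A} → {A,G} (+1)
site 0, node DHKNXY: DNXY={G} ∩ HK={A,G} → {G} (+0)
site 0, node DHKNTXY: DHKNXY={G} ∩ T={G} → {G} (+0)
site 1, node DX: D={G} ∩ X={G} → {G} (+0)
site 1, node NY: N={T} ∩ Y={T} → {T} (+0)
site 1, node DNXY: DX={G} ∪ NY={T} → {G,T} (+1)
site 1, node HK: H={C} ∪ K={G} → {C,G} (+1)
site 1, node DHKNXY: DNXY={G,T} ∩ HK={C,G} → {G} (+0)
site 1, node DHKNTXY: DHKNXY={G} ∪ T={A} → {A,G} (+1)
site 2, node DX: D={A} ∪ X={G} → {A,G} (+1)
site 2, node NY: N={G} ∪ Y={A} → {A,G} (+1)
site 2, node DNXY: DX={A,G} ∩ NY={A,G} → {A,G} (+0)
site 2, node HK: H={G} ∩ K={G} → {G} (+0)
site 2, node DHKNXY: DNXY={A,G} ∩ HK={G} → {G} (+0)
site 2, node DHKNTXY: DHKNXY={G} ∪ T={A} → {A,G} (+1)
site 3, node DX: D={C} ∪ X={G} → {C,G} (+1)
site 3, node NY: N={T} ∩ Y={T} → {T} (+0)
site 3, node DNXY: DX={C,G} ∪ NY={T} → {C,G,T} (+1)
site 3, node HK: H={T} ∪ K={A} → {A,T} (+1)
site 3, node DHKNXY: DNXY={C,G,T} ∩ HK={A,T} → {T} (+0)
site 3, node DHKNTXY: DHKNXY={T} ∪ T={A} → {A,T} (+1)
per-site changes: [3, 3, 3, 4]; total = 13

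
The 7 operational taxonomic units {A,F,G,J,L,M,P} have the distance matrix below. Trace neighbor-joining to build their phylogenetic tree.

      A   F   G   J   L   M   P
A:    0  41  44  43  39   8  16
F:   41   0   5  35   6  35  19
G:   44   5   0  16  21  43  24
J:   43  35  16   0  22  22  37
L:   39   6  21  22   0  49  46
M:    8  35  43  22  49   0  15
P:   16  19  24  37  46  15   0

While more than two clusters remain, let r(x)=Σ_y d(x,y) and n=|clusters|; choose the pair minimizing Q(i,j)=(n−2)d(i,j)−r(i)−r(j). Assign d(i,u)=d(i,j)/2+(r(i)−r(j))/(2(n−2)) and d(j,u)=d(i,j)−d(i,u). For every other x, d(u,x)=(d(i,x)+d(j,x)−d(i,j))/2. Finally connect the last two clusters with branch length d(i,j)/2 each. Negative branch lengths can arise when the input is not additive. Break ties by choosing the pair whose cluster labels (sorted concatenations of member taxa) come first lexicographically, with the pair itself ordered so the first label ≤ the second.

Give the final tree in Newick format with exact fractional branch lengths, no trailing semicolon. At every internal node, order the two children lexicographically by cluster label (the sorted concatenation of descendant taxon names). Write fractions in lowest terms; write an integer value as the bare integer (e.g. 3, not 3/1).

(((((A:59/10,M:21/10):31/4,P:15/4):129/8,J:87/8):39/8,(F:-1/4,L:25/4):59/8):21/16,G:21/16)

iteration 1: select A,M (d=8, Q=-323); attach at lengths (59/10, 21/10); label the merged cluster AM
  updated: d(AM,F)=34, d(AM,G)=79/2, d(AM,J)=57/2, d(AM,L)=40, d(AM,P)=23/2
iteration 2: select AM,P (d=23/2, Q=-245); attach at lengths (31/4, 15/4); label the merged cluster AMP
  updated: d(AMP,F)=83/4, d(AMP,G)=26, d(AMP,J)=27, d(AMP,L)=149/4
iteration 3: select F,L (d=6, Q=-135); attach at lengths (-1/4, 25/4); label the merged cluster FL
  updated: d(AMP,FL)=26, d(FL,G)=10, d(FL,J)=51/2
iteration 4: select AMP,J (d=27, Q=-187/2); attach at lengths (129/8, 87/8); label the merged cluster AJMP
  updated: d(AJMP,FL)=49/4, d(AJMP,G)=15/2
iteration 5: select AJMP,FL (d=49/4, Q=-119/4); attach at lengths (39/8, 59/8); label the merged cluster AFJLMP
  updated: d(AFJLMP,G)=21/8
iteration 6: select AFJLMP,G (d=21/8); attach at lengths (21/16, 21/16); label the merged cluster AFGJLMP
final tree: (((((A:59/10,M:21/10):31/4,P:15/4):129/8,J:87/8):39/8,(F:-1/4,L:25/4):59/8):21/16,G:21/16)
total length: 539/8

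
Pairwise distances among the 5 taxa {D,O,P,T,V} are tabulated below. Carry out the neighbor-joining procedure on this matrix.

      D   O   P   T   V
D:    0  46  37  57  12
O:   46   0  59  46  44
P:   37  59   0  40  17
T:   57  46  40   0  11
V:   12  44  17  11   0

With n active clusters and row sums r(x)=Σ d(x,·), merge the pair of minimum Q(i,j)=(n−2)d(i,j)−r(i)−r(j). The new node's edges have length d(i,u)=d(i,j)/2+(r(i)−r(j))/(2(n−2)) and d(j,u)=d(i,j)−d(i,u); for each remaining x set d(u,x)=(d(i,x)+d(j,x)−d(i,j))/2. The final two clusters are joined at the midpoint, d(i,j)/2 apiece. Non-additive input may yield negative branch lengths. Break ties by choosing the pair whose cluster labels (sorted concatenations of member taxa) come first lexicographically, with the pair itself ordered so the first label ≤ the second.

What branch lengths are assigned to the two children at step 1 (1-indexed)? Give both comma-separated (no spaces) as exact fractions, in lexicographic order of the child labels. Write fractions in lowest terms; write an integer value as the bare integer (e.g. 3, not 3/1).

179/6,97/6

step 1: merge (O,T) at d=46, Q=-211; branch lengths O→179/6, T→97/6; new cluster OT
  updated: d(D,OT)=57/2, d(OT,P)=53/2, d(OT,V)=9/2
step 2: merge (D,V) at d=12, Q=-87; branch lengths D→17, V→-5; new cluster DV
  updated: d(DV,OT)=21/2, d(DV,P)=21
step 3: merge (DV,OT) at d=21/2, Q=-58; branch lengths DV→5/2, OT→8; new cluster DOTV
  updated: d(DOTV,P)=37/2
step 4: merge (DOTV,P) at d=37/2; branch lengths DOTV→37/4, P→37/4; new cluster DOPTV
final tree: (((D:17,V:-5):5/2,(O:179/6,T:97/6):8):37/4,P:37/4)
total length: 87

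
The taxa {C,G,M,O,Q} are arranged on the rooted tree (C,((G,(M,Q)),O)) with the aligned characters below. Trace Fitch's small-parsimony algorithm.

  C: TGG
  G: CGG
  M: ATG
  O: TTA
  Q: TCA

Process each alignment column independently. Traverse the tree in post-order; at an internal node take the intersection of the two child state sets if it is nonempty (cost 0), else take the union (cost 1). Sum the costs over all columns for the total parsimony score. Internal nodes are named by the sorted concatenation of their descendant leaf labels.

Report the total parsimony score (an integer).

7

MQ@0: {A} ∪ {T} = {A,T} (union, +1)
GMQ@0: {C} ∪ {A,T} = {A,C,T} (union, +1)
GMOQ@0: {A,C,T} ∩ {T} = {T} (intersection, +0)
CGMOQ@0: {T} ∩ {T} = {T} (intersection, +0)
MQ@1: {T} ∪ {C} = {C,T} (union, +1)
GMQ@1: {G} ∪ {C,T} = {C,G,T} (union, +1)
GMOQ@1: {C,G,T} ∩ {T} = {T} (intersection, +0)
CGMOQ@1: {G} ∪ {T} = {G,T} (union, +1)
MQ@2: {G} ∪ {A} = {A,G} (union, +1)
GMQ@2: {G} ∩ {A,G} = {G} (intersection, +0)
GMOQ@2: {G} ∪ {A} = {A,G} (union, +1)
CGMOQ@2: {G} ∩ {A,G} = {G} (intersection, +0)
per-site changes: [2, 3, 2]; total = 7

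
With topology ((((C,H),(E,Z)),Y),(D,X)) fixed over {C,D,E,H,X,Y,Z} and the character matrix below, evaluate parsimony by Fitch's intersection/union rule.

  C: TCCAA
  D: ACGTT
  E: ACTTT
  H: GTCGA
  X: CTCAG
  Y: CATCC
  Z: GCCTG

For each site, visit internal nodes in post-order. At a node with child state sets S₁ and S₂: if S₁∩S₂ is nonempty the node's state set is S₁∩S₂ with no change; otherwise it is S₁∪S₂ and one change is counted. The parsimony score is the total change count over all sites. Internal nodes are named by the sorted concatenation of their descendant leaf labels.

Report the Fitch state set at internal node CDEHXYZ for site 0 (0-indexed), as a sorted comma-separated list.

C

site 0, node CH: C={T} ∪ H={G} → {G,T} (+1)
site 0, node EZ: E={A} ∪ Z={G} → {A,G} (+1)
site 0, node CEHZ: CH={G,T} ∩ EZ={A,G} → {G} (+0)
site 0, node CEHYZ: CEHZ={G} ∪ Y={C} → {C,G} (+1)
site 0, node DX: D={A} ∪ X={C} → {A,C} (+1)
site 0, node CDEHXYZ: CEHYZ={C,G} ∩ DX={A,C} → {C} (+0)
site 1, node CH: C={C} ∪ H={T} → {C,T} (+1)
site 1, node EZ: E={C} ∩ Z={C} → {C} (+0)
site 1, node CEHZ: CH={C,T} ∩ EZ={C} → {C} (+0)
site 1, node CEHYZ: CEHZ={C} ∪ Y={A} → {A,C} (+1)
site 1, node DX: D={C} ∪ X={T} → {C,T} (+1)
site 1, node CDEHXYZ: CEHYZ={A,C} ∩ DX={C,T} → {C} (+0)
site 2, node CH: C={C} ∩ H={C} → {C} (+0)
site 2, node EZ: E={T} ∪ Z={C} → {C,T} (+1)
site 2, node CEHZ: CH={C} ∩ EZ={C,T} → {C} (+0)
site 2, node CEHYZ: CEHZ={C} ∪ Y={T} → {C,T} (+1)
site 2, node DX: D={G} ∪ X={C} → {C,G} (+1)
site 2, node CDEHXYZ: CEHYZ={C,T} ∩ DX={C,G} → {C} (+0)
site 3, node CH: C={A} ∪ H={G} → {A,G} (+1)
site 3, node EZ: E={T} ∩ Z={T} → {T} (+0)
site 3, node CEHZ: CH={A,G} ∪ EZ={T} → {A,G,T} (+1)
site 3, node CEHYZ: CEHZ={A,G,T} ∪ Y={C} → {A,C,G,T} (+1)
site 3, node DX: D={T} ∪ X={A} → {A,T} (+1)
site 3, node CDEHXYZ: CEHYZ={A,C,G,T} ∩ DX={A,T} → {A,T} (+0)
site 4, node CH: C={A} ∩ H={A} → {A} (+0)
site 4, node EZ: E={T} ∪ Z={G} → {G,T} (+1)
site 4, node CEHZ: CH={A} ∪ EZ={G,T} → {A,G,T} (+1)
site 4, node CEHYZ: CEHZ={A,G,T} ∪ Y={C} → {A,C,G,T} (+1)
site 4, node DX: D={T} ∪ X={G} → {G,T} (+1)
site 4, node CDEHXYZ: CEHYZ={A,C,G,T} ∩ DX={G,T} → {G,T} (+0)
per-site changes: [4, 3, 3, 4, 4]; total = 18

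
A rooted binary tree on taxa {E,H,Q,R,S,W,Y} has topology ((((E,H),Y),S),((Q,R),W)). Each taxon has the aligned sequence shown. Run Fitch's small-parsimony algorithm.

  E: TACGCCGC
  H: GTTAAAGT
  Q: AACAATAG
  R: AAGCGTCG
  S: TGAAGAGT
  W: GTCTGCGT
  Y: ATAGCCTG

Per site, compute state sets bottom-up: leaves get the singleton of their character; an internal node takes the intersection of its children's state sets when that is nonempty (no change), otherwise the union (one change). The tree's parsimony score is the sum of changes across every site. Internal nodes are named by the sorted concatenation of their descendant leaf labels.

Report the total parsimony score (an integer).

EH@0: {T} ∪ {G} = {G,T} (union, +1)
EHY@0: {G,T} ∪ {A} = {A,G,T} (union, +1)
EHSY@0: {A,G,T} ∩ {T} = {T} (intersection, +0)
QR@0: {A} ∩ {A} = {A} (intersection, +0)
QRW@0: {A} ∪ {G} = {A,G} (union, +1)
EHQRSWY@0: {T} ∪ {A,G} = {A,G,T} (union, +1)
EH@1: {A} ∪ {T} = {A,T} (union, +1)
EHY@1: {A,T} ∩ {T} = {T} (intersection, +0)
EHSY@1: {T} ∪ {G} = {G,T} (union, +1)
QR@1: {A} ∩ {A} = {A} (intersection, +0)
QRW@1: {A} ∪ {T} = {A,T} (union, +1)
EHQRSWY@1: {G,T} ∩ {A,T} = {T} (intersection, +0)
EH@2: {C} ∪ {T} = {C,T} (union, +1)
EHY@2: {C,T} ∪ {A} = {A,C,T} (union, +1)
EHSY@2: {A,C,T} ∩ {A} = {A} (intersection, +0)
QR@2: {C} ∪ {G} = {C,G} (union, +1)
QRW@2: {C,G} ∩ {C} = {C} (intersection, +0)
EHQRSWY@2: {A} ∪ {C} = {A,C} (union, +1)
EH@3: {G} ∪ {A} = {A,G} (union, +1)
EHY@3: {A,G} ∩ {G} = {G} (intersection, +0)
EHSY@3: {G} ∪ {A} = {A,G} (union, +1)
QR@3: {A} ∪ {C} = {A,C} (union, +1)
QRW@3: {A,C} ∪ {T} = {A,C,T} (union, +1)
EHQRSWY@3: {A,G} ∩ {A,C,T} = {A} (intersection, +0)
EH@4: {C} ∪ {A} = {A,C} (union, +1)
EHY@4: {A,C} ∩ {C} = {C} (intersection, +0)
EHSY@4: {C} ∪ {G} = {C,G} (union, +1)
QR@4: {A} ∪ {G} = {A,G} (union, +1)
QRW@4: {A,G} ∩ {G} = {G} (intersection, +0)
EHQRSWY@4: {C,G} ∩ {G} = {G} (intersection, +0)
EH@5: {C} ∪ {A} = {A,C} (union, +1)
EHY@5: {A,C} ∩ {C} = {C} (intersection, +0)
EHSY@5: {C} ∪ {A} = {A,C} (union, +1)
QR@5: {T} ∩ {T} = {T} (intersection, +0)
QRW@5: {T} ∪ {C} = {C,T} (union, +1)
EHQRSWY@5: {A,C} ∩ {C,T} = {C} (intersection, +0)
EH@6: {G} ∩ {G} = {G} (intersection, +0)
EHY@6: {G} ∪ {T} = {G,T} (union, +1)
EHSY@6: {G,T} ∩ {G} = {G} (intersection, +0)
QR@6: {A} ∪ {C} = {A,C} (union, +1)
QRW@6: {A,C} ∪ {G} = {A,C,G} (union, +1)
EHQRSWY@6: {G} ∩ {A,C,G} = {G} (intersection, +0)
EH@7: {C} ∪ {T} = {C,T} (union, +1)
EHY@7: {C,T} ∪ {G} = {C,G,T} (union, +1)
EHSY@7: {C,G,T} ∩ {T} = {T} (intersection, +0)
QR@7: {G} ∩ {G} = {G} (intersection, +0)
QRW@7: {G} ∪ {T} = {G,T} (union, +1)
EHQRSWY@7: {T} ∩ {G,T} = {T} (intersection, +0)
per-site changes: [4, 3, 4, 4, 3, 3, 3, 3]; total = 27

27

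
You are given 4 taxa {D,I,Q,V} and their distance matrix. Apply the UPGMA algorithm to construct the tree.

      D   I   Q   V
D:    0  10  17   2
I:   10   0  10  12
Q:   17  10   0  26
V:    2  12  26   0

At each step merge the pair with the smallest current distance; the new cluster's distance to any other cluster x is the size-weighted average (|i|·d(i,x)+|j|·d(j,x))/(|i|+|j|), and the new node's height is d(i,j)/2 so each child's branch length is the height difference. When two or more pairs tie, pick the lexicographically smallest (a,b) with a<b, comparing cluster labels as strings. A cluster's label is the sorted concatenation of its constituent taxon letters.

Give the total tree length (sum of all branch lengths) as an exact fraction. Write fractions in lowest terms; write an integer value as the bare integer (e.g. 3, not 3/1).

iteration 1: select D,V (d=2); attach at lengths (1, 1); label the merged cluster DV
  updated: d(DV,I)=11, d(DV,Q)=43/2
iteration 2: select I,Q (d=10); attach at lengths (5, 5); label the merged cluster IQ
  updated: d(DV,IQ)=65/4
iteration 3: select DV,IQ (d=65/4); attach at lengths (57/8, 25/8); label the merged cluster DIQV
final tree: ((D:1,V:1):57/8,(I:5,Q:5):25/8)
total length: 89/4

89/4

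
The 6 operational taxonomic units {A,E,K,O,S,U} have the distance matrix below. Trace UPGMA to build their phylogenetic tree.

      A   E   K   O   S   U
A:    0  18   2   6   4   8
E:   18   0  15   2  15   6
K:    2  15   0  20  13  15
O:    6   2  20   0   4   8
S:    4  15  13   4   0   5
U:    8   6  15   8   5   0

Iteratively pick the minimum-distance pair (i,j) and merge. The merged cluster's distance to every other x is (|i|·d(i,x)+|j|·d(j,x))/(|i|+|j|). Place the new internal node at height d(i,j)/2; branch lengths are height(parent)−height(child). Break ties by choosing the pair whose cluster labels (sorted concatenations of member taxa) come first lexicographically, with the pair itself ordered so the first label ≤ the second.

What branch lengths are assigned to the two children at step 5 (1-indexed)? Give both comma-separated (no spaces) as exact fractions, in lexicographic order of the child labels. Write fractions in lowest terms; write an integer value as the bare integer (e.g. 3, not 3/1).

step 1: merge (A,K) at d=2; branch lengths A→1, K→1; new cluster AK
  updated: d(AK,E)=33/2, d(AK,O)=13, d(AK,S)=17/2, d(AK,U)=23/2
step 2: merge (E,O) at d=2; branch lengths E→1, O→1; new cluster EO
  updated: d(AK,EO)=59/4, d(EO,S)=19/2, d(EO,U)=7
step 3: merge (S,U) at d=5; branch lengths S→5/2, U→5/2; new cluster SU
  updated: d(AK,SU)=10, d(EO,SU)=33/4
step 4: merge (EO,SU) at d=33/4; branch lengths EO→25/8, SU→13/8; new cluster EOSU
  updated: d(AK,EOSU)=99/8
step 5: merge (AK,EOSU) at d=99/8; branch lengths AK→83/16, EOSU→33/16; new cluster AEKOSU
final tree: ((A:1,K:1):83/16,((E:1,O:1):25/8,(S:5/2,U:5/2):13/8):33/16)
total length: 21

83/16,33/16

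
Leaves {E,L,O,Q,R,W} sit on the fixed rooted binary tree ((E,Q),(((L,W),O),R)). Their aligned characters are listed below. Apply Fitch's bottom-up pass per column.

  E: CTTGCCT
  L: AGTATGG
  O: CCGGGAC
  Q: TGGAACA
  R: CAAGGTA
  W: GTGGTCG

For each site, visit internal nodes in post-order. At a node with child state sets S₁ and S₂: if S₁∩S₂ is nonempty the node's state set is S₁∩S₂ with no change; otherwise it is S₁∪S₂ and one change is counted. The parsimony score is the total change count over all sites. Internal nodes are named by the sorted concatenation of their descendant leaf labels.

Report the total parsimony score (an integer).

21

site 0, node EQ: E={C} ∪ Q={T} → {C,T} (+1)
site 0, node LW: L={A} ∪ W={G} → {A,G} (+1)
site 0, node LOW: LW={A,G} ∪ O={C} → {A,C,G} (+1)
site 0, node LORW: LOW={A,C,G} ∩ R={C} → {C} (+0)
site 0, node ELOQRW: EQ={C,T} ∩ LORW={C} → {C} (+0)
site 1, node EQ: E={T} ∪ Q={G} → {G,T} (+1)
site 1, node LW: L={G} ∪ W={T} → {G,T} (+1)
site 1, node LOW: LW={G,T} ∪ O={C} → {C,G,T} (+1)
site 1, node LORW: LOW={C,G,T} ∪ R={A} → {A,C,G,T} (+1)
site 1, node ELOQRW: EQ={G,T} ∩ LORW={A,C,G,T} → {G,T} (+0)
site 2, node EQ: E={T} ∪ Q={G} → {G,T} (+1)
site 2, node LW: L={T} ∪ W={G} → {G,T} (+1)
site 2, node LOW: LW={G,T} ∩ O={G} → {G} (+0)
site 2, node LORW: LOW={G} ∪ R={A} → {A,G} (+1)
site 2, node ELOQRW: EQ={G,T} ∩ LORW={A,G} → {G} (+0)
site 3, node EQ: E={G} ∪ Q={A} → {A,G} (+1)
site 3, node LW: L={A} ∪ W={G} → {A,G} (+1)
site 3, node LOW: LW={A,G} ∩ O={G} → {G} (+0)
site 3, node LORW: LOW={G} ∩ R={G} → {G} (+0)
site 3, node ELOQRW: EQ={A,G} ∩ LORW={G} → {G} (+0)
site 4, node EQ: E={C} ∪ Q={A} → {A,C} (+1)
site 4, node LW: L={T} ∩ W={T} → {T} (+0)
site 4, node LOW: LW={T} ∪ O={G} → {G,T} (+1)
site 4, node LORW: LOW={G,T} ∩ R={G} → {G} (+0)
site 4, node ELOQRW: EQ={A,C} ∪ LORW={G} → {A,C,G} (+1)
site 5, node EQ: E={C} ∩ Q={C} → {C} (+0)
site 5, node LW: L={G} ∪ W={C} → {C,G} (+1)
site 5, node LOW: LW={C,G} ∪ O={A} → {A,C,G} (+1)
site 5, node LORW: LOW={A,C,G} ∪ R={T} → {A,C,G,T} (+1)
site 5, node ELOQRW: EQ={C} ∩ LORW={A,C,G,T} → {C} (+0)
site 6, node EQ: E={T} ∪ Q={A} → {A,T} (+1)
site 6, node LW: L={G} ∩ W={G} → {G} (+0)
site 6, node LOW: LW={G} ∪ O={C} → {C,G} (+1)
site 6, node LORW: LOW={C,G} ∪ R={A} → {A,C,G} (+1)
site 6, node ELOQRW: EQ={A,T} ∩ LORW={A,C,G} → {A} (+0)
per-site changes: [3, 4, 3, 2, 3, 3, 3]; total = 21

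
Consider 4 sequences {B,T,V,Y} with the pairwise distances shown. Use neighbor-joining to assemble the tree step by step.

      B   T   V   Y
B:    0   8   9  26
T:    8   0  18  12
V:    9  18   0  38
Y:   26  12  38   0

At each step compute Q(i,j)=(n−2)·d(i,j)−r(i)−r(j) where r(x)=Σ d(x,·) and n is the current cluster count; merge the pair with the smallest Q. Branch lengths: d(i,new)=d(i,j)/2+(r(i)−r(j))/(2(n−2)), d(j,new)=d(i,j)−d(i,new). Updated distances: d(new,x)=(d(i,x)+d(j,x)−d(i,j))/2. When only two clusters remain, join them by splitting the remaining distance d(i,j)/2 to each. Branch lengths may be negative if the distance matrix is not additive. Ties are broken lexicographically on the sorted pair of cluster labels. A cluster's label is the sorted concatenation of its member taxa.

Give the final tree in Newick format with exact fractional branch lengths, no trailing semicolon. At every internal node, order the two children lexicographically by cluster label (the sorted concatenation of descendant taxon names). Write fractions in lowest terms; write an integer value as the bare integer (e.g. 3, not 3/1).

1. join B+V (d=9, Q=-90) ⇒ BV; edges |B|=-1, |V|=10
  updated: d(BV,T)=17/2, d(BV,Y)=55/2
2. join BV+T (d=17/2, Q=-48) ⇒ BTV; edges |BV|=12, |T|=-7/2
  updated: d(BTV,Y)=31/2
3. join BTV+Y (d=31/2) ⇒ BTVY; edges |BTV|=31/4, |Y|=31/4
final tree: (((B:-1,V:10):12,T:-7/2):31/4,Y:31/4)
total length: 33

(((B:-1,V:10):12,T:-7/2):31/4,Y:31/4)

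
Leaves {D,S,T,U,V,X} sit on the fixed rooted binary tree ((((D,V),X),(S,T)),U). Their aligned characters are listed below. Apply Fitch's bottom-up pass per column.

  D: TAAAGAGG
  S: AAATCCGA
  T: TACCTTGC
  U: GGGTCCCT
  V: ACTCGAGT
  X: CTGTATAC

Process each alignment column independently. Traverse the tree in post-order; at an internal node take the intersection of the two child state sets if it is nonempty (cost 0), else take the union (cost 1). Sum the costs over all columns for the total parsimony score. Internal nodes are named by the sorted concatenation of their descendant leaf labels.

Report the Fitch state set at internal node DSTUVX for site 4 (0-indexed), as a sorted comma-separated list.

C

[col 0] DV: children D:{T}, V:{A} ∪→ {A,T}; cost 1
[col 0] DVX: children DV:{A,T}, X:{C} ∪→ {A,C,T}; cost 1
[col 0] ST: children S:{A}, T:{T} ∪→ {A,T}; cost 1
[col 0] DSTVX: children DVX:{A,C,T}, ST:{A,T} ∩→ {A,T}; cost 0
[col 0] DSTUVX: children DSTVX:{A,T}, U:{G} ∪→ {A,G,T}; cost 1
[col 1] DV: children D:{A}, V:{C} ∪→ {A,C}; cost 1
[col 1] DVX: children DV:{A,C}, X:{T} ∪→ {A,C,T}; cost 1
[col 1] ST: children S:{A}, T:{A} ∩→ {A}; cost 0
[col 1] DSTVX: children DVX:{A,C,T}, ST:{A} ∩→ {A}; cost 0
[col 1] DSTUVX: children DSTVX:{A}, U:{G} ∪→ {A,G}; cost 1
[col 2] DV: children D:{A}, V:{T} ∪→ {A,T}; cost 1
[col 2] DVX: children DV:{A,T}, X:{G} ∪→ {A,G,T}; cost 1
[col 2] ST: children S:{A}, T:{C} ∪→ {A,C}; cost 1
[col 2] DSTVX: children DVX:{A,G,T}, ST:{A,C} ∩→ {A}; cost 0
[col 2] DSTUVX: children DSTVX:{A}, U:{G} ∪→ {A,G}; cost 1
[col 3] DV: children D:{A}, V:{C} ∪→ {A,C}; cost 1
[col 3] DVX: children DV:{A,C}, X:{T} ∪→ {A,C,T}; cost 1
[col 3] ST: children S:{T}, T:{C} ∪→ {C,T}; cost 1
[col 3] DSTVX: children DVX:{A,C,T}, ST:{C,T} ∩→ {C,T}; cost 0
[col 3] DSTUVX: children DSTVX:{C,T}, U:{T} ∩→ {T}; cost 0
[col 4] DV: children D:{G}, V:{G} ∩→ {G}; cost 0
[col 4] DVX: children DV:{G}, X:{A} ∪→ {A,G}; cost 1
[col 4] ST: children S:{C}, T:{T} ∪→ {C,T}; cost 1
[col 4] DSTVX: children DVX:{A,G}, ST:{C,T} ∪→ {A,C,G,T}; cost 1
[col 4] DSTUVX: children DSTVX:{A,C,G,T}, U:{C} ∩→ {C}; cost 0
[col 5] DV: children D:{A}, V:{A} ∩→ {A}; cost 0
[col 5] DVX: children DV:{A}, X:{T} ∪→ {A,T}; cost 1
[col 5] ST: children S:{C}, T:{T} ∪→ {C,T}; cost 1
[col 5] DSTVX: children DVX:{A,T}, ST:{C,T} ∩→ {T}; cost 0
[col 5] DSTUVX: children DSTVX:{T}, U:{C} ∪→ {C,T}; cost 1
[col 6] DV: children D:{G}, V:{G} ∩→ {G}; cost 0
[col 6] DVX: children DV:{G}, X:{A} ∪→ {A,G}; cost 1
[col 6] ST: children S:{G}, T:{G} ∩→ {G}; cost 0
[col 6] DSTVX: children DVX:{A,G}, ST:{G} ∩→ {G}; cost 0
[col 6] DSTUVX: children DSTVX:{G}, U:{C} ∪→ {C,G}; cost 1
[col 7] DV: children D:{G}, V:{T} ∪→ {G,T}; cost 1
[col 7] DVX: children DV:{G,T}, X:{C} ∪→ {C,G,T}; cost 1
[col 7] ST: children S:{A}, T:{C} ∪→ {A,C}; cost 1
[col 7] DSTVX: children DVX:{C,G,T}, ST:{A,C} ∩→ {C}; cost 0
[col 7] DSTUVX: children DSTVX:{C}, U:{T} ∪→ {C,T}; cost 1
per-site changes: [4, 3, 4, 3, 3, 3, 2, 4]; total = 26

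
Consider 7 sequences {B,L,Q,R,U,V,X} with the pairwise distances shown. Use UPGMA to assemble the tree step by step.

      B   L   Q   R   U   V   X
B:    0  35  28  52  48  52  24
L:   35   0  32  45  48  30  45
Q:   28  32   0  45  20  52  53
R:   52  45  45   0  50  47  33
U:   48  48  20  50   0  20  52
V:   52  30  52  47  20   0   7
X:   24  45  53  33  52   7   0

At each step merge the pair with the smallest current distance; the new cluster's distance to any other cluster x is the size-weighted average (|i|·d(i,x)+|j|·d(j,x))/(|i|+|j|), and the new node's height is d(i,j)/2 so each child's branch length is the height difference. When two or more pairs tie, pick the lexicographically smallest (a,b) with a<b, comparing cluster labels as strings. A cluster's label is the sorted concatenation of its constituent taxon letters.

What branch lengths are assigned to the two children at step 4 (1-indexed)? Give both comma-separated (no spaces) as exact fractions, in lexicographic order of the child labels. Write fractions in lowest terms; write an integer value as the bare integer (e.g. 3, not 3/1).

1. join V+X (d=7) ⇒ VX; edges |V|=7/2, |X|=7/2
  updated: d(B,VX)=38, d(L,VX)=75/2, d(Q,VX)=105/2, d(R,VX)=40, d(U,VX)=36
2. join Q+U (d=20) ⇒ QU; edges |Q|=10, |U|=10
  updated: d(B,QU)=38, d(L,QU)=40, d(QU,R)=95/2, d(QU,VX)=177/4
3. join B+L (d=35) ⇒ BL; edges |B|=35/2, |L|=35/2
  updated: d(BL,QU)=39, d(BL,R)=97/2, d(BL,VX)=151/4
4. join BL+VX (d=151/4) ⇒ BLVX; edges |BL|=11/8, |VX|=123/8
  updated: d(BLVX,QU)=333/8, d(BLVX,R)=177/4
5. join BLVX+QU (d=333/8) ⇒ BLQUVX; edges |BLVX|=31/16, |QU|=173/16
  updated: d(BLQUVX,R)=136/3
6. join BLQUVX+R (d=136/3) ⇒ BLQRUVX; edges |BLQUVX|=89/48, |R|=68/3
final tree: ((((B:35/2,L:35/2):11/8,(V:7/2,X:7/2):123/8):31/16,(Q:10,U:10):173/16):89/48,R:68/3)
total length: 5569/48

11/8,123/8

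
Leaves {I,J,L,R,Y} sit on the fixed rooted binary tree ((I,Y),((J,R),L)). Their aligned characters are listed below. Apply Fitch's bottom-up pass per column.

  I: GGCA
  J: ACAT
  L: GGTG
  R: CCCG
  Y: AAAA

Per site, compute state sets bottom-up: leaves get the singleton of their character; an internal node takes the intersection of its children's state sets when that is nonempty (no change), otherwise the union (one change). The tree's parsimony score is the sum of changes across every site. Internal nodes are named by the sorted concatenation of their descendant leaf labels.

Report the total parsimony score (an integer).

10

site 0, node IY: I={G} ∪ Y={A} → {A,G} (+1)
site 0, node JR: J={A} ∪ R={C} → {A,C} (+1)
site 0, node JLR: JR={A,C} ∪ L={G} → {A,C,G} (+1)
site 0, node IJLRY: IY={A,G} ∩ JLR={A,C,G} → {A,G} (+0)
site 1, node IY: I={G} ∪ Y={A} → {A,G} (+1)
site 1, node JR: J={C} ∩ R={C} → {C} (+0)
site 1, node JLR: JR={C} ∪ L={G} → {C,G} (+1)
site 1, node IJLRY: IY={A,G} ∩ JLR={C,G} → {G} (+0)
site 2, node IY: I={C} ∪ Y={A} → {A,C} (+1)
site 2, node JR: J={A} ∪ R={C} → {A,C} (+1)
site 2, node JLR: JR={A,C} ∪ L={T} → {A,C,T} (+1)
site 2, node IJLRY: IY={A,C} ∩ JLR={A,C,T} → {A,C} (+0)
site 3, node IY: I={A} ∩ Y={A} → {A} (+0)
site 3, node JR: J={T} ∪ R={G} → {G,T} (+1)
site 3, node JLR: JR={G,T} ∩ L={G} → {G} (+0)
site 3, node IJLRY: IY={A} ∪ JLR={G} → {A,G} (+1)
per-site changes: [3, 2, 3, 2]; total = 10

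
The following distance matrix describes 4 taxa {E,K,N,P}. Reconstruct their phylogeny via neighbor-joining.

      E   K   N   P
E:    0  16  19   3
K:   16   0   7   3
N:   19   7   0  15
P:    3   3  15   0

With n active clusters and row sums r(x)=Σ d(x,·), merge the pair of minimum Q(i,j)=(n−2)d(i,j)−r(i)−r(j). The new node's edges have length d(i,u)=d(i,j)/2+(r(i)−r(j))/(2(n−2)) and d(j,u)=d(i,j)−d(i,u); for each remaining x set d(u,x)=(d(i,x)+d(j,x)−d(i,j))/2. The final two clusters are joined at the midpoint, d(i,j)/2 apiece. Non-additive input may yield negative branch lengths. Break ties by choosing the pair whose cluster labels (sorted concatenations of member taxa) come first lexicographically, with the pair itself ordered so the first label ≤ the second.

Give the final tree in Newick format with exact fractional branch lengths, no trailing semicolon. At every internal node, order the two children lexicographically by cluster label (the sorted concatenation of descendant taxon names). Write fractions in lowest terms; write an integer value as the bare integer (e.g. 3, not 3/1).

iteration 1: select E,P (d=3, Q=-53); attach at lengths (23/4, -11/4); label the merged cluster EP
  updated: d(EP,K)=8, d(EP,N)=31/2
iteration 2: select EP,K (d=8, Q=-61/2); attach at lengths (33/4, -1/4); label the merged cluster EKP
  updated: d(EKP,N)=29/4
iteration 3: select EKP,N (d=29/4); attach at lengths (29/8, 29/8); label the merged cluster EKNP
final tree: (((E:23/4,P:-11/4):33/4,K:-1/4):29/8,N:29/8)
total length: 73/4

(((E:23/4,P:-11/4):33/4,K:-1/4):29/8,N:29/8)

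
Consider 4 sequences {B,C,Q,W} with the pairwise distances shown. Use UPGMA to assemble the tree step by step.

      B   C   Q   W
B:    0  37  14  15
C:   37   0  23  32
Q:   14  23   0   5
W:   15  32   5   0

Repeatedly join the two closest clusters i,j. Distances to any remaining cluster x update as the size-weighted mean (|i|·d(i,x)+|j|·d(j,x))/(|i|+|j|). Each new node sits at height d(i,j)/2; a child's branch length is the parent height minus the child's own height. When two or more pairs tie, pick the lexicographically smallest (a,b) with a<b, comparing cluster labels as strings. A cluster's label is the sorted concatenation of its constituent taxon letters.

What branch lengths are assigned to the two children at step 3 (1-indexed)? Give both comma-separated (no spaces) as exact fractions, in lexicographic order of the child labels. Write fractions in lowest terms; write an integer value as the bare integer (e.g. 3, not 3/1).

97/12,46/3

iteration 1: select Q,W (d=5); attach at lengths (5/2, 5/2); label the merged cluster QW
  updated: d(B,QW)=29/2, d(C,QW)=55/2
iteration 2: select B,QW (d=29/2); attach at lengths (29/4, 19/4); label the merged cluster BQW
  updated: d(BQW,C)=92/3
iteration 3: select BQW,C (d=92/3); attach at lengths (97/12, 46/3); label the merged cluster BCQW
final tree: ((B:29/4,(Q:5/2,W:5/2):19/4):97/12,C:46/3)
total length: 485/12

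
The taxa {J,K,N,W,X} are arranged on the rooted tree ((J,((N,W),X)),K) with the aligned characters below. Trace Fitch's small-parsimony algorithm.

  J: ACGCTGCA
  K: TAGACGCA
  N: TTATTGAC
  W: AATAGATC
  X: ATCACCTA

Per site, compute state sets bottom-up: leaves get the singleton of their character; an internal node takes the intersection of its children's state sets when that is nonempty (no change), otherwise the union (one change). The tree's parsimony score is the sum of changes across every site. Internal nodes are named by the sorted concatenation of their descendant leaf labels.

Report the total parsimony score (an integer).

site 0, node NW: N={T} ∪ W={A} → {A,T} (+1)
site 0, node NWX: NW={A,T} ∩ X={A} → {A} (+0)
site 0, node JNWX: J={A} ∩ NWX={A} → {A} (+0)
site 0, node JKNWX: JNWX={A} ∪ K={T} → {A,T} (+1)
site 1, node NW: N={T} ∪ W={A} → {A,T} (+1)
site 1, node NWX: NW={A,T} ∩ X={T} → {T} (+0)
site 1, node JNWX: J={C} ∪ NWX={T} → {C,T} (+1)
site 1, node JKNWX: JNWX={C,T} ∪ K={A} → {A,C,T} (+1)
site 2, node NW: N={A} ∪ W={T} → {A,T} (+1)
site 2, node NWX: NW={A,T} ∪ X={C} → {A,C,T} (+1)
site 2, node JNWX: J={G} ∪ NWX={A,C,T} → {A,C,G,T} (+1)
site 2, node JKNWX: JNWX={A,C,G,T} ∩ K={G} → {G} (+0)
site 3, node NW: N={T} ∪ W={A} → {A,T} (+1)
site 3, node NWX: NW={A,T} ∩ X={A} → {A} (+0)
site 3, node JNWX: J={C} ∪ NWX={A} → {A,C} (+1)
site 3, node JKNWX: JNWX={A,C} ∩ K={A} → {A} (+0)
site 4, node NW: N={T} ∪ W={G} → {G,T} (+1)
site 4, node NWX: NW={G,T} ∪ X={C} → {C,G,T} (+1)
site 4, node JNWX: J={T} ∩ NWX={C,G,T} → {T} (+0)
site 4, node JKNWX: JNWX={T} ∪ K={C} → {C,T} (+1)
site 5, node NW: N={G} ∪ W={A} → {A,G} (+1)
site 5, node NWX: NW={A,G} ∪ X={C} → {A,C,G} (+1)
site 5, node JNWX: J={G} ∩ NWX={A,C,G} → {G} (+0)
site 5, node JKNWX: JNWX={G} ∩ K={G} → {G} (+0)
site 6, node NW: N={A} ∪ W={T} → {A,T} (+1)
site 6, node NWX: NW={A,T} ∩ X={T} → {T} (+0)
site 6, node JNWX: J={C} ∪ NWX={T} → {C,T} (+1)
site 6, node JKNWX: JNWX={C,T} ∩ K={C} → {C} (+0)
site 7, node NW: N={C} ∩ W={C} → {C} (+0)
site 7, node NWX: NW={C} ∪ X={A} → {A,C} (+1)
site 7, node JNWX: J={A} ∩ NWX={A,C} → {A} (+0)
site 7, node JKNWX: JNWX={A} ∩ K={A} → {A} (+0)
per-site changes: [2, 3, 3, 2, 3, 2, 2, 1]; total = 18

18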